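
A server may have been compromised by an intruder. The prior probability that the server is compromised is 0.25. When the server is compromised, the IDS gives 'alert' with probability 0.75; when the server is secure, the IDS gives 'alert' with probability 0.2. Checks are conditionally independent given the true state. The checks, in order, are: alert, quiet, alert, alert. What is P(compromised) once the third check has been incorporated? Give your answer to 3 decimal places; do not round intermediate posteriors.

After 'alert': P(compromised) = 0.75·0.2500 / (0.75·0.2500 + 0.2·0.7500) ≈ 0.5556
After 'quiet': P(compromised) = 0.25·0.5556 / (0.25·0.5556 + 0.8·0.4444) ≈ 0.2809
After 'alert': P(compromised) = 0.75·0.2809 / (0.75·0.2809 + 0.2·0.7191) ≈ 0.5943

0.594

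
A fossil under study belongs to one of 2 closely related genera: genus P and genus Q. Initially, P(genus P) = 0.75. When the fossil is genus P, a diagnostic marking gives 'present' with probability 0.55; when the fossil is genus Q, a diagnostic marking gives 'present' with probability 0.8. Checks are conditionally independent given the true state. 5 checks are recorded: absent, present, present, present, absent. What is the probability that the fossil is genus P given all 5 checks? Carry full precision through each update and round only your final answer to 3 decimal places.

0.832

After 'absent': P(genus P) = 0.45·0.7500 / (0.45·0.7500 + 0.2·0.2500) ≈ 0.8710
After 'present': P(genus P) = 0.55·0.8710 / (0.55·0.8710 + 0.8·0.1290) ≈ 0.8227
After 'present': P(genus P) = 0.55·0.8227 / (0.55·0.8227 + 0.8·0.1773) ≈ 0.7614
After 'present': P(genus P) = 0.55·0.7614 / (0.55·0.7614 + 0.8·0.2386) ≈ 0.6869
After 'absent': P(genus P) = 0.45·0.6869 / (0.45·0.6869 + 0.2·0.3131) ≈ 0.8315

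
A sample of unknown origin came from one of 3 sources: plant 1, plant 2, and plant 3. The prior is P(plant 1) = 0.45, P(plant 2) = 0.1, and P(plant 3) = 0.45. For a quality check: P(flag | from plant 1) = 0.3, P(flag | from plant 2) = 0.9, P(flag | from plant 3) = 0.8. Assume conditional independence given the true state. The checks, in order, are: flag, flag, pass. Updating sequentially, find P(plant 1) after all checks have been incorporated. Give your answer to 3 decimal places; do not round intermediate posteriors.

After 'flag': normaliser = 0.3·0.4500 + 0.9·0.1000 + 0.8·0.4500; P(plant 1) ≈ 0.2308, P(plant 2) ≈ 0.1538, P(plant 3) ≈ 0.6154
After 'flag': normaliser = 0.3·0.2308 + 0.9·0.1538 + 0.8·0.6154; P(plant 1) ≈ 0.0989, P(plant 2) ≈ 0.1978, P(plant 3) ≈ 0.7033
After 'pass': normaliser = 0.7·0.0989 + 0.1·0.1978 + 0.2·0.7033; P(plant 1) ≈ 0.3014, P(plant 2) ≈ 0.0861, P(plant 3) ≈ 0.6124

0.301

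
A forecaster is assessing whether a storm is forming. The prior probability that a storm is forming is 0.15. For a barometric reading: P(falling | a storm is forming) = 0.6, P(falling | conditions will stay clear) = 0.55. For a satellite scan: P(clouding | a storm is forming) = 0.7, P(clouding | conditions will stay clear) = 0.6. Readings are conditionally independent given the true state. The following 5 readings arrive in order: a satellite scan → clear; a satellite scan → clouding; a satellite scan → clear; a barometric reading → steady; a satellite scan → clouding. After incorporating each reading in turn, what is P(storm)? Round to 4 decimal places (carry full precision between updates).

After a satellite scan='clear': P(storm) = 0.3·0.1500 / (0.3·0.1500 + 0.4·0.8500) ≈ 0.1169
After a satellite scan='clouding': P(storm) = 0.7·0.1169 / (0.7·0.1169 + 0.6·0.8831) ≈ 0.1338
After a satellite scan='clear': P(storm) = 0.3·0.1338 / (0.3·0.1338 + 0.4·0.8662) ≈ 0.1038
After a barometric reading='steady': P(storm) = 0.4·0.1038 / (0.4·0.1038 + 0.45·0.8962) ≈ 0.0933
After a satellite scan='clouding': P(storm) = 0.7·0.0933 / (0.7·0.0933 + 0.6·0.9067) ≈ 0.1072

0.1072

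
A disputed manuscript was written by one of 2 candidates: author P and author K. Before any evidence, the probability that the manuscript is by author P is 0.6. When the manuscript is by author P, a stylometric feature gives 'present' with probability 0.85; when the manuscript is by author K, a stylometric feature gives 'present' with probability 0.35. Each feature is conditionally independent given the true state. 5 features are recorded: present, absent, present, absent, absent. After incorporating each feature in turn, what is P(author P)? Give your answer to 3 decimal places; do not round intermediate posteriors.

0.098

After 'present': P(author P) = 0.85·0.6000 / (0.85·0.6000 + 0.35·0.4000) ≈ 0.7846
After 'absent': P(author P) = 0.15·0.7846 / (0.15·0.7846 + 0.65·0.2154) ≈ 0.4567
After 'present': P(author P) = 0.85·0.4567 / (0.85·0.4567 + 0.35·0.5433) ≈ 0.6712
After 'absent': P(author P) = 0.15·0.6712 / (0.15·0.6712 + 0.65·0.3288) ≈ 0.3203
After 'absent': P(author P) = 0.15·0.3203 / (0.15·0.3203 + 0.65·0.6797) ≈ 0.0981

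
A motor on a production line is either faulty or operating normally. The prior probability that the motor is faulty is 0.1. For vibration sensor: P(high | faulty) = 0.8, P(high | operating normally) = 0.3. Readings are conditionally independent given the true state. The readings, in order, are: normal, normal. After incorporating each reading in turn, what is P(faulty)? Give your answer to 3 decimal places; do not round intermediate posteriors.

0.009

After 'normal': P(faulty) = 0.2·0.1000 / (0.2·0.1000 + 0.7·0.9000) ≈ 0.0308
After 'normal': P(faulty) = 0.2·0.0308 / (0.2·0.0308 + 0.7·0.9692) ≈ 0.0090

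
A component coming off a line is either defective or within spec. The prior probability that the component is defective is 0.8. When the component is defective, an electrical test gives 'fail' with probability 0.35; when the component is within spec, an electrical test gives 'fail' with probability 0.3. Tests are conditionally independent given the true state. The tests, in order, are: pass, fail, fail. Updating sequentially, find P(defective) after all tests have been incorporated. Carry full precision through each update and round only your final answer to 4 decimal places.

After 'pass': P(defective) = 0.65·0.8000 / (0.65·0.8000 + 0.7·0.2000) ≈ 0.7879
After 'fail': P(defective) = 0.35·0.7879 / (0.35·0.7879 + 0.3·0.2121) ≈ 0.8125
After 'fail': P(defective) = 0.35·0.8125 / (0.35·0.8125 + 0.3·0.1875) ≈ 0.8349

0.8349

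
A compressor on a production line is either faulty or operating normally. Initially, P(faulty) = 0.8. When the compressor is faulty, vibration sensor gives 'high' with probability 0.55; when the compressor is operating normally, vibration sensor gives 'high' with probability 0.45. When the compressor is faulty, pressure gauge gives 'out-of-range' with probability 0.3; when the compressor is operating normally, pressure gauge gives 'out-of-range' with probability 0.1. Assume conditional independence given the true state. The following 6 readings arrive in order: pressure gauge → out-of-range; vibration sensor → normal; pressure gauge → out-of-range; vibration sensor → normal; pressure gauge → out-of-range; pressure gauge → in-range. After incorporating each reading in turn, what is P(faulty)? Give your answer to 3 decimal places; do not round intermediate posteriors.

Each posterior becomes the prior for the next update.
After pressure gauge='out-of-range': P(faulty) = 0.3·0.8000 / (0.3·0.8000 + 0.1·0.2000) ≈ 0.9231
After vibration sensor='normal': P(faulty) = 0.45·0.9231 / (0.45·0.9231 + 0.55·0.0769) ≈ 0.9076
After pressure gauge='out-of-range': P(faulty) = 0.3·0.9076 / (0.3·0.9076 + 0.1·0.0924) ≈ 0.9672
After vibration sensor='normal': P(faulty) = 0.45·0.9672 / (0.45·0.9672 + 0.55·0.0328) ≈ 0.9602
After pressure gauge='out-of-range': P(faulty) = 0.3·0.9602 / (0.3·0.9602 + 0.1·0.0398) ≈ 0.9864
After pressure gauge='in-range': P(faulty) = 0.7·0.9864 / (0.7·0.9864 + 0.9·0.0136) ≈ 0.9825

0.983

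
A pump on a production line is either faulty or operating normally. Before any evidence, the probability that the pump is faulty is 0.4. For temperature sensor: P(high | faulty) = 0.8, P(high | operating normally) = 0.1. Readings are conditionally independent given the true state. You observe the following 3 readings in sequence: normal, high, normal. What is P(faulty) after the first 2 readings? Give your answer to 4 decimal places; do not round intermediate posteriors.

0.5424

After 'normal': P(faulty) = 0.2·0.4000 / (0.2·0.4000 + 0.9·0.6000) ≈ 0.1290
After 'high': P(faulty) = 0.8·0.1290 / (0.8·0.1290 + 0.1·0.8710) ≈ 0.5424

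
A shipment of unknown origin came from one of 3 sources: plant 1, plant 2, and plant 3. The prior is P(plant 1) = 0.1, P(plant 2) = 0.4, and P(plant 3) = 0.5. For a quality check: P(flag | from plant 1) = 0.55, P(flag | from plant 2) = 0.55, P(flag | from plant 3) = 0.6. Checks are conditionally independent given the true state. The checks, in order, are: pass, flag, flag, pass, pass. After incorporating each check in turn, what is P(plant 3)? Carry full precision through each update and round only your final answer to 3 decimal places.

Apply Bayes' rule sequentially, carrying P(plant 3) forward.
After 'pass': normaliser = 0.45·0.1000 + 0.45·0.4000 + 0.4·0.5000; P(plant 1) ≈ 0.1059, P(plant 2) ≈ 0.4235, P(plant 3) ≈ 0.4706
After 'flag': normaliser = 0.55·0.1059 + 0.55·0.4235 + 0.6·0.4706; P(plant 1) ≈ 0.1015, P(plant 2) ≈ 0.4062, P(plant 3) ≈ 0.4923
After 'flag': normaliser = 0.55·0.1015 + 0.55·0.4062 + 0.6·0.4923; P(plant 1) ≈ 0.0972, P(plant 2) ≈ 0.3888, P(plant 3) ≈ 0.5141
After 'pass': normaliser = 0.45·0.0972 + 0.45·0.3888 + 0.4·0.5141; P(plant 1) ≈ 0.1031, P(plant 2) ≈ 0.4123, P(plant 3) ≈ 0.4846
After 'pass': normaliser = 0.45·0.1031 + 0.45·0.4123 + 0.4·0.4846; P(plant 1) ≈ 0.1089, P(plant 2) ≈ 0.4358, P(plant 3) ≈ 0.4553

0.455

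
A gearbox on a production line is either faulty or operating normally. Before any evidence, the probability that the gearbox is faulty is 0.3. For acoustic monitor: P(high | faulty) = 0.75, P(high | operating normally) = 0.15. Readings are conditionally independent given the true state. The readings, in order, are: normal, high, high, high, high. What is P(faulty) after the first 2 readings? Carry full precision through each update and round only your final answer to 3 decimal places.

Apply Bayes' rule sequentially, carrying P(faulty) forward.
After 'normal': P(faulty) = 0.25·0.3000 / (0.25·0.3000 + 0.85·0.7000) ≈ 0.1119
After 'high': P(faulty) = 0.75·0.1119 / (0.75·0.1119 + 0.15·0.8881) ≈ 0.3866

0.387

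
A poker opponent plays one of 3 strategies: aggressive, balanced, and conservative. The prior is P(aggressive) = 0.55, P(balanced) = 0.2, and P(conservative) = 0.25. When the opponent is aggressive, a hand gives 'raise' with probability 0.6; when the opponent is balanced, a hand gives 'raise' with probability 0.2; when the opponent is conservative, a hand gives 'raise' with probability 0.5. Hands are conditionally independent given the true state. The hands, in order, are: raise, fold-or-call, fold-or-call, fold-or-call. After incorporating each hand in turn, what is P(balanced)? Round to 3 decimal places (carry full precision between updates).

0.358

Apply Bayes' rule sequentially, carrying P(balanced) forward.
After 'raise': normaliser = 0.6·0.5500 + 0.2·0.2000 + 0.5·0.2500; P(aggressive) ≈ 0.6667, P(balanced) ≈ 0.0808, P(conservative) ≈ 0.2525
After 'fold-or-call': normaliser = 0.4·0.6667 + 0.8·0.0808 + 0.5·0.2525; P(aggressive) ≈ 0.5828, P(balanced) ≈ 0.1413, P(conservative) ≈ 0.2759
After 'fold-or-call': normaliser = 0.4·0.5828 + 0.8·0.1413 + 0.5·0.2759; P(aggressive) ≈ 0.4815, P(balanced) ≈ 0.2335, P(conservative) ≈ 0.2850
After 'fold-or-call': normaliser = 0.4·0.4815 + 0.8·0.2335 + 0.5·0.2850; P(aggressive) ≈ 0.3691, P(balanced) ≈ 0.3579, P(conservative) ≈ 0.2730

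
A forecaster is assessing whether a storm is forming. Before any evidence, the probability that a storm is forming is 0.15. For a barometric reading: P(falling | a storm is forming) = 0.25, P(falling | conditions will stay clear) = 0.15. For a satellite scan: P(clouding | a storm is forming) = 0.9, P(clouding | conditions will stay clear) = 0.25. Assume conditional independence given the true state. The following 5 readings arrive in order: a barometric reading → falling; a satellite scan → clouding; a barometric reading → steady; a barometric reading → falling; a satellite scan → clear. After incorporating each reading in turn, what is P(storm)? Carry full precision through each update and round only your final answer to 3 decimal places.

0.172

After a barometric reading='falling': P(storm) = 0.25·0.1500 / (0.25·0.1500 + 0.15·0.8500) ≈ 0.2273
After a satellite scan='clouding': P(storm) = 0.9·0.2273 / (0.9·0.2273 + 0.25·0.7727) ≈ 0.5143
After a barometric reading='steady': P(storm) = 0.75·0.5143 / (0.75·0.5143 + 0.85·0.4857) ≈ 0.4830
After a barometric reading='falling': P(storm) = 0.25·0.4830 / (0.25·0.4830 + 0.15·0.5170) ≈ 0.6089
After a satellite scan='clear': P(storm) = 0.1·0.6089 / (0.1·0.6089 + 0.75·0.3911) ≈ 0.1719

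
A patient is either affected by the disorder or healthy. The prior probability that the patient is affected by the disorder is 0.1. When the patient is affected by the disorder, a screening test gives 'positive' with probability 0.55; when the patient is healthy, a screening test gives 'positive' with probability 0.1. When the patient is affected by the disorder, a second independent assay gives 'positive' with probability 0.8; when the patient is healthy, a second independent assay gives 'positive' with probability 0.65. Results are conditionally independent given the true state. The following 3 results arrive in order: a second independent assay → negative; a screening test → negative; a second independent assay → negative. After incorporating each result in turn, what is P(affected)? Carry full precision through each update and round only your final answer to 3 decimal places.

After a second independent assay='negative': P(affected) = 0.2·0.1000 / (0.2·0.1000 + 0.35·0.9000) ≈ 0.0597
After a screening test='negative': P(affected) = 0.45·0.0597 / (0.45·0.0597 + 0.9·0.9403) ≈ 0.0308
After a second independent assay='negative': P(affected) = 0.2·0.0308 / (0.2·0.0308 + 0.35·0.9692) ≈ 0.0178

0.018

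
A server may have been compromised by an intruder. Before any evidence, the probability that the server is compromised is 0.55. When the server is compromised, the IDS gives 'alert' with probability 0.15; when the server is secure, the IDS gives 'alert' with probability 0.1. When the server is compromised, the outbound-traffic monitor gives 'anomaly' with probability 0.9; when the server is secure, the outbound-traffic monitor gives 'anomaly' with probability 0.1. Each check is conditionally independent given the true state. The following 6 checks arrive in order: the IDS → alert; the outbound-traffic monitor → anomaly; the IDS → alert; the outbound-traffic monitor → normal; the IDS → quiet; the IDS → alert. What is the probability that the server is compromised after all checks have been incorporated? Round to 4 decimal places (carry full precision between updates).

0.7957

After the IDS='alert': P(compromised) = 0.15·0.5500 / (0.15·0.5500 + 0.1·0.4500) ≈ 0.6471
After the outbound-traffic monitor='anomaly': P(compromised) = 0.9·0.6471 / (0.9·0.6471 + 0.1·0.3529) ≈ 0.9429
After the IDS='alert': P(compromised) = 0.15·0.9429 / (0.15·0.9429 + 0.1·0.0571) ≈ 0.9612
After the outbound-traffic monitor='normal': P(compromised) = 0.1·0.9612 / (0.1·0.9612 + 0.9·0.0388) ≈ 0.7333
After the IDS='quiet': P(compromised) = 0.85·0.7333 / (0.85·0.7333 + 0.9·0.2667) ≈ 0.7220
After the IDS='alert': P(compromised) = 0.15·0.7220 / (0.15·0.7220 + 0.1·0.2780) ≈ 0.7957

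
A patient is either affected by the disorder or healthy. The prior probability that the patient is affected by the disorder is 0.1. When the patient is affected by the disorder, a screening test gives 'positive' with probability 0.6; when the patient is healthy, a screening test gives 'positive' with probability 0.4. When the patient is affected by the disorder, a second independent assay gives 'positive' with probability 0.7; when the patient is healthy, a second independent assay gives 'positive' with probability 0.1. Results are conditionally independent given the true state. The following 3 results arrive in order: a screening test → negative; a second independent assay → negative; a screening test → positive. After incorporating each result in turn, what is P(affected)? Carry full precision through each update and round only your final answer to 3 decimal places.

0.036

After a screening test='negative': P(affected) = 0.4·0.1000 / (0.4·0.1000 + 0.6·0.9000) ≈ 0.0690
After a second independent assay='negative': P(affected) = 0.3·0.0690 / (0.3·0.0690 + 0.9·0.9310) ≈ 0.0241
After a screening test='positive': P(affected) = 0.6·0.0241 / (0.6·0.0241 + 0.4·0.9759) ≈ 0.0357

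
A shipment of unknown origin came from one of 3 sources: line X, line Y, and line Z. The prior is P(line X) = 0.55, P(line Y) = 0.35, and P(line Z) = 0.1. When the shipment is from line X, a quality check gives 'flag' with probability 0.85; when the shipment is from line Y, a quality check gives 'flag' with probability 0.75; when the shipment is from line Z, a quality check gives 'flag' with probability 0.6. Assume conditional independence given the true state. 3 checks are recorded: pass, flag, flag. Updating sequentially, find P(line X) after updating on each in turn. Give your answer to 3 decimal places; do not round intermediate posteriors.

0.484

After 'pass': normaliser = 0.15·0.5500 + 0.25·0.3500 + 0.4·0.1000; P(line X) ≈ 0.3929, P(line Y) ≈ 0.4167, P(line Z) ≈ 0.1905
After 'flag': normaliser = 0.85·0.3929 + 0.75·0.4167 + 0.6·0.1905; P(line X) ≈ 0.4390, P(line Y) ≈ 0.4108, P(line Z) ≈ 0.1502
After 'flag': normaliser = 0.85·0.4390 + 0.75·0.4108 + 0.6·0.1502; P(line X) ≈ 0.4837, P(line Y) ≈ 0.3994, P(line Z) ≈ 0.1169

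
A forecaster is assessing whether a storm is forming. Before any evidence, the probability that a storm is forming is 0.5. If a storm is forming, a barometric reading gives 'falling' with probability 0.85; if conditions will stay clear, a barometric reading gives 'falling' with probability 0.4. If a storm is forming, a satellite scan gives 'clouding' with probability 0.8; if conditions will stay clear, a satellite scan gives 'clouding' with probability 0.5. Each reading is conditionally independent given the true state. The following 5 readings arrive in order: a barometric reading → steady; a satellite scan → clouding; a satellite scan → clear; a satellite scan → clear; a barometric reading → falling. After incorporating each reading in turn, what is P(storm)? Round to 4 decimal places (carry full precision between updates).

0.1197

Apply Bayes' rule sequentially, carrying P(storm) forward.
After a barometric reading='steady': P(storm) = 0.15·0.5000 / (0.15·0.5000 + 0.6·0.5000) ≈ 0.2000
After a satellite scan='clouding': P(storm) = 0.8·0.2000 / (0.8·0.2000 + 0.5·0.8000) ≈ 0.2857
After a satellite scan='clear': P(storm) = 0.2·0.2857 / (0.2·0.2857 + 0.5·0.7143) ≈ 0.1379
After a satellite scan='clear': P(storm) = 0.2·0.1379 / (0.2·0.1379 + 0.5·0.8621) ≈ 0.0602
After a barometric reading='falling': P(storm) = 0.85·0.0602 / (0.85·0.0602 + 0.4·0.9398) ≈ 0.1197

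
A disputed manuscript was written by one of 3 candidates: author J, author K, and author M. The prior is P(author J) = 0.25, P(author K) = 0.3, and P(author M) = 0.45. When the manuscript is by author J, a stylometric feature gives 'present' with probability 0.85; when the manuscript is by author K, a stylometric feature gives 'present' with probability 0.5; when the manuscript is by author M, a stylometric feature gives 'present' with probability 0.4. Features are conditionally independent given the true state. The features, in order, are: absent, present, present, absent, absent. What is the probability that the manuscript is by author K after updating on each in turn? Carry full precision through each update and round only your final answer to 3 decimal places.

0.367

After 'absent': normaliser = 0.15·0.2500 + 0.5·0.3000 + 0.6·0.4500; P(author J) ≈ 0.0820, P(author K) ≈ 0.3279, P(author M) ≈ 0.5902
After 'present': normaliser = 0.85·0.0820 + 0.5·0.3279 + 0.4·0.5902; P(author J) ≈ 0.1483, P(author K) ≈ 0.3490, P(author M) ≈ 0.5026
After 'present': normaliser = 0.85·0.1483 + 0.5·0.3490 + 0.4·0.5026; P(author J) ≈ 0.2513, P(author K) ≈ 0.3479, P(author M) ≈ 0.4008
After 'absent': normaliser = 0.15·0.2513 + 0.5·0.3479 + 0.6·0.4008; P(author J) ≈ 0.0834, P(author K) ≈ 0.3847, P(author M) ≈ 0.5319
After 'absent': normaliser = 0.15·0.0834 + 0.5·0.3847 + 0.6·0.5319; P(author J) ≈ 0.0239, P(author K) ≈ 0.3671, P(author M) ≈ 0.6090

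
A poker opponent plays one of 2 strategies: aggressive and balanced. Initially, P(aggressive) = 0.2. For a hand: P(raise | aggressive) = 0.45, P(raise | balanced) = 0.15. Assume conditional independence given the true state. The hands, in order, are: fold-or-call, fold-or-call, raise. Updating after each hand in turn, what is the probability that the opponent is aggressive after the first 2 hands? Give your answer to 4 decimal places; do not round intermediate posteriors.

0.0948

After 'fold-or-call': P(aggressive) = 0.55·0.2000 / (0.55·0.2000 + 0.85·0.8000) ≈ 0.1392
After 'fold-or-call': P(aggressive) = 0.55·0.1392 / (0.55·0.1392 + 0.85·0.8608) ≈ 0.0948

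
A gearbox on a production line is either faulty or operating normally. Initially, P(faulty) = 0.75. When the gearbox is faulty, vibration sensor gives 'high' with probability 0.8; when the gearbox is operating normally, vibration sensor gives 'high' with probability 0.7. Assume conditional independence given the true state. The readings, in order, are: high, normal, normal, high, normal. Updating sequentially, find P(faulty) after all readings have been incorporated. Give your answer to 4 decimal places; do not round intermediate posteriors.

After 'high': P(faulty) = 0.8·0.7500 / (0.8·0.7500 + 0.7·0.2500) ≈ 0.7742
After 'normal': P(faulty) = 0.2·0.7742 / (0.2·0.7742 + 0.3·0.2258) ≈ 0.6957
After 'normal': P(faulty) = 0.2·0.6957 / (0.2·0.6957 + 0.3·0.3043) ≈ 0.6038
After 'high': P(faulty) = 0.8·0.6038 / (0.8·0.6038 + 0.7·0.3962) ≈ 0.6352
After 'normal': P(faulty) = 0.2·0.6352 / (0.2·0.6352 + 0.3·0.3648) ≈ 0.5373

0.5373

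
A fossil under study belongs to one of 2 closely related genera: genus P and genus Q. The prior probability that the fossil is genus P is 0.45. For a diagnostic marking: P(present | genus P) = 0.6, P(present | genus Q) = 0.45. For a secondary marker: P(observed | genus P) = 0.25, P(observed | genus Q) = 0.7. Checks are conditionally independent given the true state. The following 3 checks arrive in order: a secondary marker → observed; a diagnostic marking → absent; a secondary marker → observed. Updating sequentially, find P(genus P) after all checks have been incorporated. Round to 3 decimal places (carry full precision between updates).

Each posterior becomes the prior for the next update.
After a secondary marker='observed': P(genus P) = 0.25·0.4500 / (0.25·0.4500 + 0.7·0.5500) ≈ 0.2261
After a diagnostic marking='absent': P(genus P) = 0.4·0.2261 / (0.4·0.2261 + 0.55·0.7739) ≈ 0.1753
After a secondary marker='observed': P(genus P) = 0.25·0.1753 / (0.25·0.1753 + 0.7·0.8247) ≈ 0.0705

0.071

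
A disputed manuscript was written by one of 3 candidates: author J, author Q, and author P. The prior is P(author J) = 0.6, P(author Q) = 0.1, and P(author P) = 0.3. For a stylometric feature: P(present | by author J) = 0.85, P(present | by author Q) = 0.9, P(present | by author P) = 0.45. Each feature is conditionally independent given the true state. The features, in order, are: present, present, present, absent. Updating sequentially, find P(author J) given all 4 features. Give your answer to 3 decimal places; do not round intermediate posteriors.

After 'present': normaliser = 0.85·0.6000 + 0.9·0.1000 + 0.45·0.3000; P(author J) ≈ 0.6939, P(author Q) ≈ 0.1224, P(author P) ≈ 0.1837
After 'present': normaliser = 0.85·0.6939 + 0.9·0.1224 + 0.45·0.1837; P(author J) ≈ 0.7536, P(author Q) ≈ 0.1408, P(author P) ≈ 0.1056
After 'present': normaliser = 0.85·0.7536 + 0.9·0.1408 + 0.45·0.1056; P(author J) ≈ 0.7861, P(author Q) ≈ 0.1555, P(author P) ≈ 0.0583
After 'absent': normaliser = 0.15·0.7861 + 0.1·0.1555 + 0.55·0.0583; P(author J) ≈ 0.7123, P(author Q) ≈ 0.0939, P(author P) ≈ 0.1938

0.712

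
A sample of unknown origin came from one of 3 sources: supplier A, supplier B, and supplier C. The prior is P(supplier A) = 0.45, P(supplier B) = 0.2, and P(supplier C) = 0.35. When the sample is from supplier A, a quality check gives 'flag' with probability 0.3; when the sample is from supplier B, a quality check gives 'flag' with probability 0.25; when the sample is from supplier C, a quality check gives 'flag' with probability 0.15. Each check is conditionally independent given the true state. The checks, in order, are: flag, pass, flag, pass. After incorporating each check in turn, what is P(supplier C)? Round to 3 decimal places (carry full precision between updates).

Apply Bayes' rule sequentially, carrying P(supplier C) forward.
After 'flag': normaliser = 0.3·0.4500 + 0.25·0.2000 + 0.15·0.3500; P(supplier A) ≈ 0.5684, P(supplier B) ≈ 0.2105, P(supplier C) ≈ 0.2211
After 'pass': normaliser = 0.7·0.5684 + 0.75·0.2105 + 0.85·0.2211; P(supplier A) ≈ 0.5350, P(supplier B) ≈ 0.2123, P(supplier C) ≈ 0.2527
After 'flag': normaliser = 0.3·0.5350 + 0.25·0.2123 + 0.15·0.2527; P(supplier A) ≈ 0.6382, P(supplier B) ≈ 0.2111, P(supplier C) ≈ 0.1507
After 'pass': normaliser = 0.7·0.6382 + 0.75·0.2111 + 0.85·0.1507; P(supplier A) ≈ 0.6094, P(supplier B) ≈ 0.2159, P(supplier C) ≈ 0.1747

0.175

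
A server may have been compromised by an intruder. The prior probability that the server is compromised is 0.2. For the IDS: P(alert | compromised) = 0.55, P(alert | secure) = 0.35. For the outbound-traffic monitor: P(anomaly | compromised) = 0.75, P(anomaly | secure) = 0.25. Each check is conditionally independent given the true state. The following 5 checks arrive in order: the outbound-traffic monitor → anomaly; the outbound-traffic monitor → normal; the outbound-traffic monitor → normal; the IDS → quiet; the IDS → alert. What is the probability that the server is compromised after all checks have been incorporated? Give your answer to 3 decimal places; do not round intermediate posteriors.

0.083

After the outbound-traffic monitor='anomaly': P(compromised) = 0.75·0.2000 / (0.75·0.2000 + 0.25·0.8000) ≈ 0.4286
After the outbound-traffic monitor='normal': P(compromised) = 0.25·0.4286 / (0.25·0.4286 + 0.75·0.5714) ≈ 0.2000
After the outbound-traffic monitor='normal': P(compromised) = 0.25·0.2000 / (0.25·0.2000 + 0.75·0.8000) ≈ 0.0769
After the IDS='quiet': P(compromised) = 0.45·0.0769 / (0.45·0.0769 + 0.65·0.9231) ≈ 0.0545
After the IDS='alert': P(compromised) = 0.55·0.0545 / (0.55·0.0545 + 0.35·0.9455) ≈ 0.0831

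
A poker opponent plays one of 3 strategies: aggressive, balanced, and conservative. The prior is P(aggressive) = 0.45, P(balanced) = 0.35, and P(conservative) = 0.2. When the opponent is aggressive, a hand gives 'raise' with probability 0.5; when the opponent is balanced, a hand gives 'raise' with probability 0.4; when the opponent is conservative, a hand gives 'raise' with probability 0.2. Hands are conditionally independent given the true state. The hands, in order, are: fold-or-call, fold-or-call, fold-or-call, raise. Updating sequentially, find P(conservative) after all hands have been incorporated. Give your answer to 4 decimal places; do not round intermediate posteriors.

After 'fold-or-call': normaliser = 0.5·0.4500 + 0.6·0.3500 + 0.8·0.2000; P(aggressive) ≈ 0.3782, P(balanced) ≈ 0.3529, P(conservative) ≈ 0.2689
After 'fold-or-call': normaliser = 0.5·0.3782 + 0.6·0.3529 + 0.8·0.2689; P(aggressive) ≈ 0.3070, P(balanced) ≈ 0.3438, P(conservative) ≈ 0.3492
After 'fold-or-call': normaliser = 0.5·0.3070 + 0.6·0.3438 + 0.8·0.3492; P(aggressive) ≈ 0.2401, P(balanced) ≈ 0.3227, P(conservative) ≈ 0.4371
After 'raise': normaliser = 0.5·0.2401 + 0.4·0.3227 + 0.2·0.4371; P(aggressive) ≈ 0.3567, P(balanced) ≈ 0.3835, P(conservative) ≈ 0.2598

0.2598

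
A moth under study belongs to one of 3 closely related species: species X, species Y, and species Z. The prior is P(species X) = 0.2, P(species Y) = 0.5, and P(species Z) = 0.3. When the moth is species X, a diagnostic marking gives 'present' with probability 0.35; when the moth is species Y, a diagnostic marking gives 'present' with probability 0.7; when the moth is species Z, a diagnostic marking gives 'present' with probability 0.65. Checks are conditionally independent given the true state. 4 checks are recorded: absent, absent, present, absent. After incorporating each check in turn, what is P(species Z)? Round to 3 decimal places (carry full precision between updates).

0.226

After 'absent': normaliser = 0.65·0.2000 + 0.3·0.5000 + 0.35·0.3000; P(species X) ≈ 0.3377, P(species Y) ≈ 0.3896, P(species Z) ≈ 0.2727
After 'absent': normaliser = 0.65·0.3377 + 0.3·0.3896 + 0.35·0.2727; P(species X) ≈ 0.5083, P(species Y) ≈ 0.2707, P(species Z) ≈ 0.2211
After 'present': normaliser = 0.35·0.5083 + 0.7·0.2707 + 0.65·0.2211; P(species X) ≈ 0.3481, P(species Y) ≈ 0.3708, P(species Z) ≈ 0.2812
After 'absent': normaliser = 0.65·0.3481 + 0.3·0.3708 + 0.35·0.2812; P(species X) ≈ 0.5191, P(species Y) ≈ 0.2552, P(species Z) ≈ 0.2258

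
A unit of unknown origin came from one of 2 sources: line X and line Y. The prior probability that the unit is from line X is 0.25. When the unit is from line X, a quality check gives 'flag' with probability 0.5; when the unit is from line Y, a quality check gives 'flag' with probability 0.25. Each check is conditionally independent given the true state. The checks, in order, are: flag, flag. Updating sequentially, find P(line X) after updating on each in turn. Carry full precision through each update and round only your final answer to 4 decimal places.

0.5714

Apply Bayes' rule sequentially, carrying P(line X) forward.
After 'flag': P(line X) = 0.5·0.2500 / (0.5·0.2500 + 0.25·0.7500) ≈ 0.4000
After 'flag': P(line X) = 0.5·0.4000 / (0.5·0.4000 + 0.25·0.6000) ≈ 0.5714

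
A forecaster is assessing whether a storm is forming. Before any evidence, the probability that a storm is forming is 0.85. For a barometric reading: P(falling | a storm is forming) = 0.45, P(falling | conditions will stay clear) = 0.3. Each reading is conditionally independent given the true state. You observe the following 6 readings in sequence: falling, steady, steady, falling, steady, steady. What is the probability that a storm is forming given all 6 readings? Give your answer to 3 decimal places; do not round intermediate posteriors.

After 'falling': P(storm) = 0.45·0.8500 / (0.45·0.8500 + 0.3·0.1500) ≈ 0.8947
After 'steady': P(storm) = 0.55·0.8947 / (0.55·0.8947 + 0.7·0.1053) ≈ 0.8698
After 'steady': P(storm) = 0.55·0.8698 / (0.55·0.8698 + 0.7·0.1302) ≈ 0.8399
After 'falling': P(storm) = 0.45·0.8399 / (0.45·0.8399 + 0.3·0.1601) ≈ 0.8873
After 'steady': P(storm) = 0.55·0.8873 / (0.55·0.8873 + 0.7·0.1127) ≈ 0.8608
After 'steady': P(storm) = 0.55·0.8608 / (0.55·0.8608 + 0.7·0.1392) ≈ 0.8293

0.829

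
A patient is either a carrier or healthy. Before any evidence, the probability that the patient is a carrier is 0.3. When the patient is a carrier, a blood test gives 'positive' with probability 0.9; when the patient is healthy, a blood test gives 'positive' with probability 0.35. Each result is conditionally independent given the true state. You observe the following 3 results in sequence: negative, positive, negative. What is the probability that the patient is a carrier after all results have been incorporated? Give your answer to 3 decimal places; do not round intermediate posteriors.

0.025

After 'negative': P(carrier) = 0.1·0.3000 / (0.1·0.3000 + 0.65·0.7000) ≈ 0.0619
After 'positive': P(carrier) = 0.9·0.0619 / (0.9·0.0619 + 0.35·0.9381) ≈ 0.1450
After 'negative': P(carrier) = 0.1·0.1450 / (0.1·0.1450 + 0.65·0.8550) ≈ 0.0254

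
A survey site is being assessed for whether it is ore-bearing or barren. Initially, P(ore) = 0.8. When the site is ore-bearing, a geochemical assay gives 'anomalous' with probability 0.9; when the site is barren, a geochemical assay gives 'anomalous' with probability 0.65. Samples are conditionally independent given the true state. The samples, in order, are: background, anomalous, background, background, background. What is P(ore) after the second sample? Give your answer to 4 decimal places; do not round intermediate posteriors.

0.6128

After 'background': P(ore) = 0.1·0.8000 / (0.1·0.8000 + 0.35·0.2000) ≈ 0.5333
After 'anomalous': P(ore) = 0.9·0.5333 / (0.9·0.5333 + 0.65·0.4667) ≈ 0.6128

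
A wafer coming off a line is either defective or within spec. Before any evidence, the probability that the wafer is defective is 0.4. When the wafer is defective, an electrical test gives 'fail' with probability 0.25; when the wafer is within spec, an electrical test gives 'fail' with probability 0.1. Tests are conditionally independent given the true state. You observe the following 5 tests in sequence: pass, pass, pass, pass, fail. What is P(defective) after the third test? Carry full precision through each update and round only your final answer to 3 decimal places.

After 'pass': P(defective) = 0.75·0.4000 / (0.75·0.4000 + 0.9·0.6000) ≈ 0.3571
After 'pass': P(defective) = 0.75·0.3571 / (0.75·0.3571 + 0.9·0.6429) ≈ 0.3165
After 'pass': P(defective) = 0.75·0.3165 / (0.75·0.3165 + 0.9·0.6835) ≈ 0.2784

0.278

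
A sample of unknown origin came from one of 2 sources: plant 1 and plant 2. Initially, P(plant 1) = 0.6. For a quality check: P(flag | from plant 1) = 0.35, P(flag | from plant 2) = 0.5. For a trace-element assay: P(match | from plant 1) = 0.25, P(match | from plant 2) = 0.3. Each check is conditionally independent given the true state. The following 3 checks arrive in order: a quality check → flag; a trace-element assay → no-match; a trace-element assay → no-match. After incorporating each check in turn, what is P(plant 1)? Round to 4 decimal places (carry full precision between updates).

0.5466

Each posterior becomes the prior for the next update.
After a quality check='flag': P(plant 1) = 0.35·0.6000 / (0.35·0.6000 + 0.5·0.4000) ≈ 0.5122
After a trace-element assay='no-match': P(plant 1) = 0.75·0.5122 / (0.75·0.5122 + 0.7·0.4878) ≈ 0.5294
After a trace-element assay='no-match': P(plant 1) = 0.75·0.5294 / (0.75·0.5294 + 0.7·0.4706) ≈ 0.5466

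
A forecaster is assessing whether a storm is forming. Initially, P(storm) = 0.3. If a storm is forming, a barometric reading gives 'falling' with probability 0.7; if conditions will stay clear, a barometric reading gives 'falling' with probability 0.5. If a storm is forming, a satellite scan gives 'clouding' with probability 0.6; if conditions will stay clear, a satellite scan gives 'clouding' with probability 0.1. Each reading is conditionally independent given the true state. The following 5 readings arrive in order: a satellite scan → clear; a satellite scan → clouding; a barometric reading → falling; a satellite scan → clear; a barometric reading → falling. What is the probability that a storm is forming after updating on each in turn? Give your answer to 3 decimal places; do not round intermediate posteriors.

After a satellite scan='clear': P(storm) = 0.4·0.3000 / (0.4·0.3000 + 0.9·0.7000) ≈ 0.1600
After a satellite scan='clouding': P(storm) = 0.6·0.1600 / (0.6·0.1600 + 0.1·0.8400) ≈ 0.5333
After a barometric reading='falling': P(storm) = 0.7·0.5333 / (0.7·0.5333 + 0.5·0.4667) ≈ 0.6154
After a satellite scan='clear': P(storm) = 0.4·0.6154 / (0.4·0.6154 + 0.9·0.3846) ≈ 0.4156
After a barometric reading='falling': P(storm) = 0.7·0.4156 / (0.7·0.4156 + 0.5·0.5844) ≈ 0.4989

0.499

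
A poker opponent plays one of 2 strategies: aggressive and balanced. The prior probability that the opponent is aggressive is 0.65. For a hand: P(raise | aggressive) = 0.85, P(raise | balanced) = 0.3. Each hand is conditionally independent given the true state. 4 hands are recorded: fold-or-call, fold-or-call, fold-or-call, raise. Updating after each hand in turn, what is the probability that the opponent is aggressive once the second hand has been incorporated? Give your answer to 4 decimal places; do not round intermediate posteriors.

Each posterior becomes the prior for the next update.
After 'fold-or-call': P(aggressive) = 0.15·0.6500 / (0.15·0.6500 + 0.7·0.3500) ≈ 0.2847
After 'fold-or-call': P(aggressive) = 0.15·0.2847 / (0.15·0.2847 + 0.7·0.7153) ≈ 0.0786

0.0786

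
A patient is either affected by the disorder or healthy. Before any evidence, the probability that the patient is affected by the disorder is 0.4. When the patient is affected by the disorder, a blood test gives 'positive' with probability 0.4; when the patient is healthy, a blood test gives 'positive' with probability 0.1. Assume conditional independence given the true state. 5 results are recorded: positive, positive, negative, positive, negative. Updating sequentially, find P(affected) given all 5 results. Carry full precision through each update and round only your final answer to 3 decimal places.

0.950

After 'positive': P(affected) = 0.4·0.4000 / (0.4·0.4000 + 0.1·0.6000) ≈ 0.7273
After 'positive': P(affected) = 0.4·0.7273 / (0.4·0.7273 + 0.1·0.2727) ≈ 0.9143
After 'negative': P(affected) = 0.6·0.9143 / (0.6·0.9143 + 0.9·0.0857) ≈ 0.8767
After 'positive': P(affected) = 0.4·0.8767 / (0.4·0.8767 + 0.1·0.1233) ≈ 0.9660
After 'negative': P(affected) = 0.6·0.9660 / (0.6·0.9660 + 0.9·0.0340) ≈ 0.9499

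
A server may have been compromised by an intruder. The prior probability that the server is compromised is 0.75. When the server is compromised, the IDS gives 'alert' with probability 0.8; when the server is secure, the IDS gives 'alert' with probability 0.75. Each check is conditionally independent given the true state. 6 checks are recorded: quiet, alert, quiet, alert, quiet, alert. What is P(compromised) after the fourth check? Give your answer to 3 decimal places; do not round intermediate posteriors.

0.686

After 'quiet': P(compromised) = 0.2·0.7500 / (0.2·0.7500 + 0.25·0.2500) ≈ 0.7059
After 'alert': P(compromised) = 0.8·0.7059 / (0.8·0.7059 + 0.75·0.2941) ≈ 0.7191
After 'quiet': P(compromised) = 0.2·0.7191 / (0.2·0.7191 + 0.25·0.2809) ≈ 0.6719
After 'alert': P(compromised) = 0.8·0.6719 / (0.8·0.6719 + 0.75·0.3281) ≈ 0.6860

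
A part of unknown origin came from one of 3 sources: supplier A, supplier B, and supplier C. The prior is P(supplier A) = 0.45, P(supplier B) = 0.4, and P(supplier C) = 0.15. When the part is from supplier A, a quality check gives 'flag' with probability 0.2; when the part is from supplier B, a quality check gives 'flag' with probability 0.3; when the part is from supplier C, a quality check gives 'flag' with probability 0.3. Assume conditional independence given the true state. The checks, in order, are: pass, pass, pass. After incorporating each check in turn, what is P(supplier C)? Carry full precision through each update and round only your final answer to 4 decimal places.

0.1228

After 'pass': normaliser = 0.8·0.4500 + 0.7·0.4000 + 0.7·0.1500; P(supplier A) ≈ 0.4832, P(supplier B) ≈ 0.3758, P(supplier C) ≈ 0.1409
After 'pass': normaliser = 0.8·0.4832 + 0.7·0.3758 + 0.7·0.1409; P(supplier A) ≈ 0.5166, P(supplier B) ≈ 0.3516, P(supplier C) ≈ 0.1318
After 'pass': normaliser = 0.8·0.5166 + 0.7·0.3516 + 0.7·0.1318; P(supplier A) ≈ 0.5498, P(supplier B) ≈ 0.3274, P(supplier C) ≈ 0.1228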